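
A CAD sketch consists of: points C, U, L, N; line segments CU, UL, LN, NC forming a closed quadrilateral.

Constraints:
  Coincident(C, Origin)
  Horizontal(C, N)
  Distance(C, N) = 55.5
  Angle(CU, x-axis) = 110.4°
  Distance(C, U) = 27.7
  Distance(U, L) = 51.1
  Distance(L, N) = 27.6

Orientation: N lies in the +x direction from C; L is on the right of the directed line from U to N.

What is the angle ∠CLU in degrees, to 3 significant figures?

26.4°

Checks: |UL| = 51.10 ✓; |LN| = 27.60 ✓.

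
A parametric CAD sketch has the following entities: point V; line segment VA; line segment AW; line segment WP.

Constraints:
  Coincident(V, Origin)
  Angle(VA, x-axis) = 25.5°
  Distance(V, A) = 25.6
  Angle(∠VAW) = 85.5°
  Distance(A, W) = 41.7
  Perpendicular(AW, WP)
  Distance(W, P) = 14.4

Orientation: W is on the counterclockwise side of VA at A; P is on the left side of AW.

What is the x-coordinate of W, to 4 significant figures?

2.256

V is at the origin; VA runs at 25.5° with length 25.6, so A = 25.6·(cos 25.5°, sin 25.5°) = (23.11, 11.02). ∠VAW = 85.5°, so AW runs at 25.5° + (180° − 85.5°) = 120.0° from the x-axis; with |AW| = 41.7, W = A + 41.7·(cos 120.0°, sin 120.0°) = (2.256, 47.13). So W.x = 2.256.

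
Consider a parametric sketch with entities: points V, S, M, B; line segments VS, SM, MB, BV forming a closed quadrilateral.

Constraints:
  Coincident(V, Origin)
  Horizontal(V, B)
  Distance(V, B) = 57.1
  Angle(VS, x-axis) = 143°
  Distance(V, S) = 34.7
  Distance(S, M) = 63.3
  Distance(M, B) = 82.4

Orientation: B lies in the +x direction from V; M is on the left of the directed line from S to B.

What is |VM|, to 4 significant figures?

70.67

Checks: |SM| = 63.30 ✓; |MB| = 82.40 ✓.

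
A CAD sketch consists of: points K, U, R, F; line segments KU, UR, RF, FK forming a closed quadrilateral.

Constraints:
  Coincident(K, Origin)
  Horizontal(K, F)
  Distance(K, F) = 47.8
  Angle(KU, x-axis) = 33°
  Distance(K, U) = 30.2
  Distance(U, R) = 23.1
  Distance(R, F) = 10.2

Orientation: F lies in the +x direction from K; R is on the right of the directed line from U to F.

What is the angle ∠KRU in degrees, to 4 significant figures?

52.40°

K is at the origin; K and F share the same y with |KF| = 47.8 and F in +x, so F = (47.8, 0). KU runs at 33.0° with |KU| = 30.2, so U = (25.33, 16.45). R is determined by |UR| = 23.1 and |RF| = 10.2 together: it lies at the intersection of circle(U, 23.1) and circle(F, 10.2). With |UF| = 27.85, the foot of the radical line on UF is 21.64 from U and the perpendicular offset is √(23.1² − 21.64²) = 8.090. Taking the right-of-UF solution: R = (38.01, -2.860).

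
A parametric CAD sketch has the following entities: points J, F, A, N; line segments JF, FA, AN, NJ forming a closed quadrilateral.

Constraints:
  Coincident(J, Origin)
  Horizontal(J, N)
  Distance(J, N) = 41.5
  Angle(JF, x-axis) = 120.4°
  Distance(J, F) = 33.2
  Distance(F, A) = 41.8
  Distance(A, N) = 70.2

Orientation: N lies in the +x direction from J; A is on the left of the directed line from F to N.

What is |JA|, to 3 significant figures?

62.5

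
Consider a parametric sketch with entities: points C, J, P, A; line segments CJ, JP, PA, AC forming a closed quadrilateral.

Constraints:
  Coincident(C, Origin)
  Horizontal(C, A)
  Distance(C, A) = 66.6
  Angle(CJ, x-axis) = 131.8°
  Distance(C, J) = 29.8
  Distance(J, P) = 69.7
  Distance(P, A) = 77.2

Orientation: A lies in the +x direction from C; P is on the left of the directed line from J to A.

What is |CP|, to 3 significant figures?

75.9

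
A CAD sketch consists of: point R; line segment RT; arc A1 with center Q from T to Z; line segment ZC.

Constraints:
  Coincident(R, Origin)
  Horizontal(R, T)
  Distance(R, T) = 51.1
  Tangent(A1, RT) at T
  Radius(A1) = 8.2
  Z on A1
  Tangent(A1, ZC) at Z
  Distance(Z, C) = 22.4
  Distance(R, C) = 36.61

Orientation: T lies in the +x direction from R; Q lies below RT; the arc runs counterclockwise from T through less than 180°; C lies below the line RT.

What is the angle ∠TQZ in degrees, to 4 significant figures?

50.42°

R is at the origin; R and T share the same y with |RT| = 51.1 and T on the +x side, so T = (51.10, 0.000). Since A1 is tangent to RT there, QT ⟂ RT, so Q = T + (0, -8.2) = (51.10, -8.200). Since QZ ⟂ ZC (tangency), |QC| = √(8.2² + 22.4²) = 23.85 regardless of where Z sits on A1. So C lies on both circle(R, 36.61) and circle(Q, 23.85); the below-RT intersection is C = (30.51, -20.24). Z is the foot of the tangent from C: Z = (44.78, -2.975).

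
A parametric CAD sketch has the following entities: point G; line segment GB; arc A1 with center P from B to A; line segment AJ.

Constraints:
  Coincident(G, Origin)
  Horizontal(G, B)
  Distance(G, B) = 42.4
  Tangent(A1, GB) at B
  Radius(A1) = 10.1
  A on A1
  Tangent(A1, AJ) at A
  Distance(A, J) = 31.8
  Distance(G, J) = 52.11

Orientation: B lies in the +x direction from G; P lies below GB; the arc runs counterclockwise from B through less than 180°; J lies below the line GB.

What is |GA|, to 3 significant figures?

33.8

G is at the origin; GB is horizontal with |GB| = 42.4 and B on the +x side, so B = (42.4, 0.00). The tangent condition forces PB to be normal to GB, so P = B + (0, -10.1) = (42.4, -10.1). Since PA ⟂ AJ (tangency), |PJ| = √(10.1² + 31.8²) = 33.4 regardless of where A sits on A1. So J lies on both circle(G, 52.11) and circle(P, 33.4); the below-GB intersection is J = (31.4, -41.6). A is the foot of the tangent from J: A = (32.3, -9.81).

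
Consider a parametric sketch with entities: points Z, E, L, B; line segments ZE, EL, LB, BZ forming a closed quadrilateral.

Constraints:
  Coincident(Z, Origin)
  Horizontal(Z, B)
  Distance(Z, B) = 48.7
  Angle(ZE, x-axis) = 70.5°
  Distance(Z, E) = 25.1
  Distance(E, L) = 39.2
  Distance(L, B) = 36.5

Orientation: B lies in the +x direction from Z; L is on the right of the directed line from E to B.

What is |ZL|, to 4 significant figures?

21.42

Checks: |EL| = 39.20 ✓; |LB| = 36.50 ✓.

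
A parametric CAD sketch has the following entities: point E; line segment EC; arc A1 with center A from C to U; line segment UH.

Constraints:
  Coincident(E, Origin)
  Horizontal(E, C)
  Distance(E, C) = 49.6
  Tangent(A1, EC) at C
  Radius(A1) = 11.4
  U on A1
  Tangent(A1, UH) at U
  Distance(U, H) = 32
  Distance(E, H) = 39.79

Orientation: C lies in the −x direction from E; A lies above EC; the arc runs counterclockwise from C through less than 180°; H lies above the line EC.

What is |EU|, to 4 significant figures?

40.29

E is at the origin; EC is horizontal with |EC| = 49.6 and C on the −x side, so C = (-49.60, 0.000). Since A1 is tangent to EC there, AC ⟂ EC, so A = C + (0, 11.4) = (-49.60, 11.40). Since AU ⟂ UH (tangency), |AH| = √(11.4² + 32.0²) = 33.97 regardless of where U sits on A1. So H lies on both circle(E, 39.79) and circle(A, 33.97); the above-EC intersection is H = (-22.97, 32.49). U is the foot of the tangent from H: U = (-39.93, 5.357).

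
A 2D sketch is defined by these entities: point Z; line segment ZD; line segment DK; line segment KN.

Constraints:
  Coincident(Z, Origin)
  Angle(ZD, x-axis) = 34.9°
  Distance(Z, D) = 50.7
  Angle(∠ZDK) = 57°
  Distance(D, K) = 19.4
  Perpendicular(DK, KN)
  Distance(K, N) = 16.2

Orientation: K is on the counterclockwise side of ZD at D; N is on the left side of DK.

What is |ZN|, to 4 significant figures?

27.57

∠ZDK = 57.0°, so DK runs at 34.9° + (180° − 57.0°) = 157.9° from the x-axis; with |DK| = 19.4, K = D + 19.4·(cos 157.9°, sin 157.9°) = (23.61, 36.31). DK ⟂ KN; with |KN| = 16.2 on the left of DK, N = K + 16.2·(-0.3762, -0.9265) = (17.51, 21.30). Then |ZN| = |N − Z| = 27.57.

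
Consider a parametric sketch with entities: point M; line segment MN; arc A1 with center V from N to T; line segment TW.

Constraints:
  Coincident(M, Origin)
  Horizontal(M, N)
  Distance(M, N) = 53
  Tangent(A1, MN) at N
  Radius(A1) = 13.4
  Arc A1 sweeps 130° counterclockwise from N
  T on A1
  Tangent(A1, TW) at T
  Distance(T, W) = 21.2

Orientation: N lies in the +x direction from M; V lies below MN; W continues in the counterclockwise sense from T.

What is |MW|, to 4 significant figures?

68.12

On A1, N sits at bearing 90° from V; a 130° counterclockwise sweep puts T at bearing 220°, so T = V + 13.4·(cos 220°, sin 220°) = (42.74, -22.01). The tangent condition forces VT to be normal to TW, so TW runs along (−sin 220°, cos 220°); with |TW| = 21.2, W = (56.36, -38.25). Then |MW| = |W − M| = 68.12.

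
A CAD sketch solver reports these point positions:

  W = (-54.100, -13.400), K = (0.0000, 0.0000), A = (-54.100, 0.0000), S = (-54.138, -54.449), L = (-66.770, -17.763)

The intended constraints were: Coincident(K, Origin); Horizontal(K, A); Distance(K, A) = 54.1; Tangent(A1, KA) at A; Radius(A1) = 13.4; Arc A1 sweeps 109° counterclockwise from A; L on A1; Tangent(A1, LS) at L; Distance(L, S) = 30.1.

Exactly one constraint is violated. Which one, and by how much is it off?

Distance(L, S) = 30.1 — off by 8.70.

K = (0.00, 0.00) ✓; K.y = 0.00, A.y = 0.00 ✓; |KA| = 54.10 ✓; ∠(WA, AK) = 90.00° ✓; |WA| = 13.40 ✓; bearing(W→L) − bearing(W→A) = 109.0° ✓; |WL| = 13.40 ✓; ∠(WL, LS) = 90.00° ✓; |LS| = 38.80 ✗.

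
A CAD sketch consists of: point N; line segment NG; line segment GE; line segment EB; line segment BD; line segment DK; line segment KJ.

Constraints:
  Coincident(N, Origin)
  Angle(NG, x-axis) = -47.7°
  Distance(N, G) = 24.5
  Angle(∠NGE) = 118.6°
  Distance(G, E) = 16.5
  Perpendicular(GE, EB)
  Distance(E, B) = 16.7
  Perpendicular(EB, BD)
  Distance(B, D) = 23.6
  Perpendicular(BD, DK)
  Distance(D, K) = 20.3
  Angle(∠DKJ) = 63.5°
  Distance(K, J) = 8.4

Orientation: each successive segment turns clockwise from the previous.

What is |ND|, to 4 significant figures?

6.675

N is at the origin; NG runs at -47.7° with length 24.5, so G = (16.49, -18.12). ∠NGE = 118.6° gives GE at -109.1° from the x-axis; with |GE| = 16.5, E = (11.09, -33.71). GE ⟂ EB, so EB runs at 160.9°; with |EB| = 16.7, B = (-4.691, -28.25). EB ⟂ BD, so BD runs at 70.90°; with |BD| = 23.6, D = (3.031, -5.947). Then |ND| = |D − N| = 6.675.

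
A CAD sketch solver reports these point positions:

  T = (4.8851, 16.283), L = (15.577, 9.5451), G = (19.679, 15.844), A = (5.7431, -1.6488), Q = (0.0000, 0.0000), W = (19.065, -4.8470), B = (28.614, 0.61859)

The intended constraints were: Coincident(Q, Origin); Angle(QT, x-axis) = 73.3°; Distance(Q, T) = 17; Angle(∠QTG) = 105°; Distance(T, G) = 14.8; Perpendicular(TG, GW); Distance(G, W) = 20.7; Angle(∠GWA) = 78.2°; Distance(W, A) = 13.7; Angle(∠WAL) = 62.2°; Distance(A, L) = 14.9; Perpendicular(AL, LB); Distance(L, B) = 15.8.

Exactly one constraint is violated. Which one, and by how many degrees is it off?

Perpendicular(AL, LB) — off by 6.90°.

Q = (0.00, 0.00) ✓; QT at 73.30° ✓; |QT| = 17.00 ✓; ∠QTG = 105.0° ✓; |TG| = 14.80 ✓; ∠(TG, GW) = 90.00° ✓; |GW| = 20.70 ✓; ∠GWA = 78.20° ✓; |WA| = 13.70 ✓; ∠WAL = 62.20° ✓; |AL| = 14.90 ✓; ∠(AL, LB) = 83.10° ✗; |LB| = 15.80 ✓.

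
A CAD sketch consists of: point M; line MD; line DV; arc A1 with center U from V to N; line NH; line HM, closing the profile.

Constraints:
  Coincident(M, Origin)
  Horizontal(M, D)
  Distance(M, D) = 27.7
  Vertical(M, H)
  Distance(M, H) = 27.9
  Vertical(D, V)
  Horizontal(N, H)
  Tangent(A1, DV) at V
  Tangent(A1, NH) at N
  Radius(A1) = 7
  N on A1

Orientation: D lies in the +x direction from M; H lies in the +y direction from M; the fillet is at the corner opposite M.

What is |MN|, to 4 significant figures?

34.74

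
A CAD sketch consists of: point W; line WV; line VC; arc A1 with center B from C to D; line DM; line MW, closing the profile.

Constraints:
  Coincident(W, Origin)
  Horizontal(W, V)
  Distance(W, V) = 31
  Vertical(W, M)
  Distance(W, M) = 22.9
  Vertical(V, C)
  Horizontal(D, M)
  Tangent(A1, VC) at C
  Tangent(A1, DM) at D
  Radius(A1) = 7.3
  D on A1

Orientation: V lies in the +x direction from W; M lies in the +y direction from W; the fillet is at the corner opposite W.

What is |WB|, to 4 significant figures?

28.37

WM is vertical with |WM| = 22.9 and M on the +y side, so M = (0.000, 22.90). The virtual corner opposite W is at (31.00, 22.90). Tangency of A1 to VC means the radius BC is perpendicular to VC and A1 meets DM tangentially, so BD is at right angles to DM, with radius 7.3, so the center B sits 7.3 in from both sides at B = (23.70, 15.60). Then |WB| = |B − W| = 28.37.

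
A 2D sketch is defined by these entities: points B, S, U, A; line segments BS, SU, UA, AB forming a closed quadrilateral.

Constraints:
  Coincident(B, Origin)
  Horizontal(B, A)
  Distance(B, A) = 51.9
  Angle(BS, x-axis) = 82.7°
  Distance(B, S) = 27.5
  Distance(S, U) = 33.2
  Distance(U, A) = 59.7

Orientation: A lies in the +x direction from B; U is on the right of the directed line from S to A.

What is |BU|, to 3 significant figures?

8.64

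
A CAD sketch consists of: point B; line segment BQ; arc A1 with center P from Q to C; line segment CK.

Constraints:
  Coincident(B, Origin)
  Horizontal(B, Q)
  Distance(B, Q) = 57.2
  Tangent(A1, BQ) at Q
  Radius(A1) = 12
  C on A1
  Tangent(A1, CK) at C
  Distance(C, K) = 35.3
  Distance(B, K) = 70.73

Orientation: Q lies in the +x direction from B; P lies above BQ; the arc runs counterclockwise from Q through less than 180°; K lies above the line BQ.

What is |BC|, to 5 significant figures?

70.049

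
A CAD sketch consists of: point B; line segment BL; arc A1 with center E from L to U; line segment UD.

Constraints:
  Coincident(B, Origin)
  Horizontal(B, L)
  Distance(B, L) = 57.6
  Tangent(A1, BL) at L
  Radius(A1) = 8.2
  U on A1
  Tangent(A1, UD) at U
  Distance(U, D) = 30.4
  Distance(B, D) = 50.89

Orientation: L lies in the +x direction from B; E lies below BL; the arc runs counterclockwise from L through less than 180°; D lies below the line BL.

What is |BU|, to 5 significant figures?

50.267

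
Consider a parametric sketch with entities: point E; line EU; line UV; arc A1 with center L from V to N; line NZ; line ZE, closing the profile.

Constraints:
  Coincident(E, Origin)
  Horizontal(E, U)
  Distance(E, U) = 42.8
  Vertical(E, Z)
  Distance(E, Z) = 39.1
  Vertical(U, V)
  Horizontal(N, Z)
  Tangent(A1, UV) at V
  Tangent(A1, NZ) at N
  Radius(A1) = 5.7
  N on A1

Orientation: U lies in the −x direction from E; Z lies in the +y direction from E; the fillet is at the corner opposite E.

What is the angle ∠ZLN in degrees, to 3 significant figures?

81.3°

E is at the origin; E and U share the same y with |EU| = 42.8 and U on the −x side, so U = (-42.8, 0.00). E and Z share the same x with |EZ| = 39.1 and Z on the +y side, so Z = (0.00, 39.1). The virtual corner opposite E is at (-42.8, 39.1). The tangent condition forces LV to be normal to UV and A1 meets NZ tangentially, so LN is at right angles to NZ, with radius 5.7, so the center L sits 5.7 in from both sides at L = (-37.1, 33.4). That places the tangent points at V = (-42.8, 33.4) on UV and N = (-37.1, 39.1) on NZ. Then cos ∠ZLN = LZ·LN / (|LZ||LN|), giving 81.3°.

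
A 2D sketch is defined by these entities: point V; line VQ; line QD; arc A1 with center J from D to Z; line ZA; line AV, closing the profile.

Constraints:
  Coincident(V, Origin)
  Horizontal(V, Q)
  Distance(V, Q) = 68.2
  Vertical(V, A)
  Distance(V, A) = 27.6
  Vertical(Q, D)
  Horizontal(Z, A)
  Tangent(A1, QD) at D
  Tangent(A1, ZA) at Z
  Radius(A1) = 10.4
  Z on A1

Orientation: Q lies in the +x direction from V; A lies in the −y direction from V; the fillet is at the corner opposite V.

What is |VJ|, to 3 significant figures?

60.3

VA is vertical with |VA| = 27.6 and A on the −y side, so A = (0.00, -27.6). The virtual corner opposite V is at (68.2, -27.6). Since A1 is tangent to QD there, JD ⟂ QD and since A1 is tangent to ZA there, JZ ⟂ ZA, with radius 10.4, so the center J sits 10.4 in from both sides at J = (57.8, -17.2). Then |VJ| = |J − V| = 60.3.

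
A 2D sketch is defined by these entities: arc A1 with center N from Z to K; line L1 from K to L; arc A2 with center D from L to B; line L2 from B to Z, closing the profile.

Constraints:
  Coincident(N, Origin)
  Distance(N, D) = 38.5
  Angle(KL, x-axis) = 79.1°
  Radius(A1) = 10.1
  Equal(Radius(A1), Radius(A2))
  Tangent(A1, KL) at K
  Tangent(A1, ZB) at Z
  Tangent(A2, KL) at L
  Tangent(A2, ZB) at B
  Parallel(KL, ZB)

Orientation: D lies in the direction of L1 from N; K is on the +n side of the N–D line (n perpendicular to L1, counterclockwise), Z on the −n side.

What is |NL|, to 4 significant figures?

39.80

The slot axis is L1's direction at 79.1°, so u = (cos 79.1°, sin 79.1°) = (0.1891, 0.9820) and n = (−sin 79.1°, cos 79.1°) = (-0.9820, 0.1891). N is at the origin and D lies 38.5 along u from N, so D = 38.5·u = (7.280, 37.81). Tangency of A1 to both parallel lines with radius 10.1 puts K and Z at N ± 10.1·n: K = (-9.918, 1.910), Z = (9.918, -1.910). Equal radii place L and B the same way about D: L = D + 10.1·n = (-2.638, 39.72), B = D − 10.1·n = (17.20, 35.90). Then |NL| = |L − N| = 39.80.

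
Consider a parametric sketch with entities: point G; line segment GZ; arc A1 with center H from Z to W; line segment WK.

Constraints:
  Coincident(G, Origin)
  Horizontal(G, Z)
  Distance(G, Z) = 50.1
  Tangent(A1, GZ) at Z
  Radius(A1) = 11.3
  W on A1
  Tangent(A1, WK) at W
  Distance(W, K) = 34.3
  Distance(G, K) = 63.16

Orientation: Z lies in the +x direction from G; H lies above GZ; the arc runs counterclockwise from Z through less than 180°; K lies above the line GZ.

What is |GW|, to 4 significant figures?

62.23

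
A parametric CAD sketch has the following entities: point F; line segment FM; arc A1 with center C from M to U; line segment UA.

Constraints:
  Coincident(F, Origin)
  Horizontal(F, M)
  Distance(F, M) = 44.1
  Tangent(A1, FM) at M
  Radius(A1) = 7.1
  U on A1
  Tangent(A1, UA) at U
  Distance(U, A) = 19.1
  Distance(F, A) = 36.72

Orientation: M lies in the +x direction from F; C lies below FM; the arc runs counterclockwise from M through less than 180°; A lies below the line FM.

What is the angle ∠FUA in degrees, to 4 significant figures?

71.86°

Checks: ∠(CM, MF) = 90.00° ✓; |CM| = 7.100 ✓; |CU| = 7.100 ✓; ∠(CU, UA) = 90.00° ✓; |UA| = 19.10 ✓; |FA| = 36.72 ✓.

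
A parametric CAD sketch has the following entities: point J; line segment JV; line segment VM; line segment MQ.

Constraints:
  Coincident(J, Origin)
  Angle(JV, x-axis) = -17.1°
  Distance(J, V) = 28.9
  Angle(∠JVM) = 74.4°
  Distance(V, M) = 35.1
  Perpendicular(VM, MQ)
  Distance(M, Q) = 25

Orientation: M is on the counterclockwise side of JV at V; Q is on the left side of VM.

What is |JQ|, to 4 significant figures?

27.47

J is at the origin; JV runs at -17.1° with length 28.9, so V = 28.9·(cos -17.1°, sin -17.1°) = (27.62, -8.498). ∠JVM = 74.4°, so VM runs at -17.1° + (180° − 74.4°) = 88.50° from the x-axis; with |VM| = 35.1, M = V + 35.1·(cos 88.50°, sin 88.50°) = (28.54, 26.59). VM is perpendicular to MQ; with |MQ| = 25.0 on the left of VM, Q = M + 25.0·(-0.9997, 0.02618) = (3.550, 27.24). Then |JQ| = |Q − J| = 27.47.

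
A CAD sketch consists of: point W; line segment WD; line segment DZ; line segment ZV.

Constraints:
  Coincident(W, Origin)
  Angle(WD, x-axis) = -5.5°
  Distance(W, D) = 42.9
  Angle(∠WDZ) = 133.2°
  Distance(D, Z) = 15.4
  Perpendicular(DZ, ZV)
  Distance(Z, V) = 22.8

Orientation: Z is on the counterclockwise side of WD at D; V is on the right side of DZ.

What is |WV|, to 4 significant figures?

70.20

∠WDZ = 133.2°, so DZ runs at -5.5° + (180° − 133.2°) = 41.30° from the x-axis; with |DZ| = 15.4, Z = D + 15.4·(cos 41.30°, sin 41.30°) = (54.27, 6.052). The perpendicularity gives ZV at right angles to DZ; with |ZV| = 22.8 on the right of DZ, V = Z + 22.8·(0.6600, -0.7513) = (69.32, -11.08). Then |WV| = |V − W| = 70.20.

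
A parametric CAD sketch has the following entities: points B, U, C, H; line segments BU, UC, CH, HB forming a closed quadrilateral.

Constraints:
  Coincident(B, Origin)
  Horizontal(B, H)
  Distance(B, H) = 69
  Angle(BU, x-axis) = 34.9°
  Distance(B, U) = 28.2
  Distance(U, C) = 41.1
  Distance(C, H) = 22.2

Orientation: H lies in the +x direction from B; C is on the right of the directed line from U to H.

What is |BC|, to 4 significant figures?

53.25

Checks: B = (0.00, 0.00) ✓; |UC| = 41.10 ✓; |CH| = 22.20 ✓.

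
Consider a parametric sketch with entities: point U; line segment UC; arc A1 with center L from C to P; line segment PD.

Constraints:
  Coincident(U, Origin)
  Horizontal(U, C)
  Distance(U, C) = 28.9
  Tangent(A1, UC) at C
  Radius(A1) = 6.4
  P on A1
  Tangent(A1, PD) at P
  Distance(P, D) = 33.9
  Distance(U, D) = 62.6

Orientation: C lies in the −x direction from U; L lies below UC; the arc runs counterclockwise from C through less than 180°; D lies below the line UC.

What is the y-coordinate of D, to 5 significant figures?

-27.350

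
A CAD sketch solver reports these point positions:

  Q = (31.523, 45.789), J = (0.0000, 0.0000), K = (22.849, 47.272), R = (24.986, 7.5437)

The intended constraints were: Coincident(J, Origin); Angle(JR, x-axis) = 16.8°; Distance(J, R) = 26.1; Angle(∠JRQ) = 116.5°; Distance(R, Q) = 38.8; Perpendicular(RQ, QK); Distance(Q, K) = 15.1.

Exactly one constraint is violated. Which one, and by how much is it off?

Distance(Q, K) = 15.1 — off by 6.30.

J = (0.00, 0.00) ✓; JR at 16.80° ✓; |JR| = 26.10 ✓; ∠JRQ = 116.5° ✓; |RQ| = 38.80 ✓; ∠(RQ, QK) = 90.00° ✓; |QK| = 8.800 ✗.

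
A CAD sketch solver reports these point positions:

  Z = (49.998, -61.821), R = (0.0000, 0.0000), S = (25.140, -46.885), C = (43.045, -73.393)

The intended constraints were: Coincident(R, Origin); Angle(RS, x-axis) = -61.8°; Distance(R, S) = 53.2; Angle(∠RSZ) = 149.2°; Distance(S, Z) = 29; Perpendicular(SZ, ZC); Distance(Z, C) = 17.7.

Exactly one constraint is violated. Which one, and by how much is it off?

Distance(Z, C) = 17.7 — off by 4.20.

R = (0.00, 0.00) ✓; RS at -61.80° ✓; |RS| = 53.20 ✓; ∠RSZ = 149.2° ✓; |SZ| = 29.00 ✓; ∠(SZ, ZC) = 90.00° ✓; |ZC| = 13.50 ✗.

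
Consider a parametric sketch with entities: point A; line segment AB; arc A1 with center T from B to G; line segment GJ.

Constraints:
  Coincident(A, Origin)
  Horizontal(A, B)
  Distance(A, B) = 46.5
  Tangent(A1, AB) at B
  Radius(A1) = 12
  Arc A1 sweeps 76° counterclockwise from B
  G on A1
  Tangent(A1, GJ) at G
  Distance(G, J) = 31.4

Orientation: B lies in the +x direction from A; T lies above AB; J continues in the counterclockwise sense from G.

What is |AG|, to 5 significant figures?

58.851

A is at the origin; A and B share the same y with |AB| = 46.5 and B on the +x side, so B = (46.500, 0.0000). Since A1 is tangent to AB there, TB ⟂ AB, so T = B + (0, 12) = (46.500, 12.000). On A1, B sits at bearing -90° from T; a 76° counterclockwise sweep puts G at bearing -14°, so G = T + 12.0·(cos -14°, sin -14°) = (58.144, 9.0969). Then |AG| = |G − A| = 58.851.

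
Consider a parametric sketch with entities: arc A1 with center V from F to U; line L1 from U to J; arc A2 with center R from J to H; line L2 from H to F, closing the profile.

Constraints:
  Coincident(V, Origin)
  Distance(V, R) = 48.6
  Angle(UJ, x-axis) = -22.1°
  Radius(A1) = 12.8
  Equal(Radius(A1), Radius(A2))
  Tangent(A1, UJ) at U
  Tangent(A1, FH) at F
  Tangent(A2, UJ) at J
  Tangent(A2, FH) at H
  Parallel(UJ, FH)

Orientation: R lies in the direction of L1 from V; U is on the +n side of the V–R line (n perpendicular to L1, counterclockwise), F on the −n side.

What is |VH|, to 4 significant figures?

50.26

The slot axis is L1's direction at -22.1°, so u = (cos -22.1°, sin -22.1°) = (0.9265, -0.3762) and n = (−sin -22.1°, cos -22.1°) = (0.3762, 0.9265). V is at the origin and R lies 48.6 along u from V, so R = 48.6·u = (45.03, -18.28). Tangency of A1 to both parallel lines with radius 12.8 puts U and F at V ± 12.8·n: U = (4.816, 11.86), F = (-4.816, -11.86). Equal radii place J and H the same way about R: J = R + 12.8·n = (49.84, -6.425), H = R − 12.8·n = (40.21, -30.14). Then |VH| = |H − V| = 50.26.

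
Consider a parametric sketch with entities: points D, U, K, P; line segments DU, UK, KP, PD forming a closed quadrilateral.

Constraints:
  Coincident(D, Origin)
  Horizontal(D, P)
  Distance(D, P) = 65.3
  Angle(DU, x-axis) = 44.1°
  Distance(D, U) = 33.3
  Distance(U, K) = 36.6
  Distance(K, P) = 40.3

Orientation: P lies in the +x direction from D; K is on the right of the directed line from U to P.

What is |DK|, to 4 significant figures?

30.31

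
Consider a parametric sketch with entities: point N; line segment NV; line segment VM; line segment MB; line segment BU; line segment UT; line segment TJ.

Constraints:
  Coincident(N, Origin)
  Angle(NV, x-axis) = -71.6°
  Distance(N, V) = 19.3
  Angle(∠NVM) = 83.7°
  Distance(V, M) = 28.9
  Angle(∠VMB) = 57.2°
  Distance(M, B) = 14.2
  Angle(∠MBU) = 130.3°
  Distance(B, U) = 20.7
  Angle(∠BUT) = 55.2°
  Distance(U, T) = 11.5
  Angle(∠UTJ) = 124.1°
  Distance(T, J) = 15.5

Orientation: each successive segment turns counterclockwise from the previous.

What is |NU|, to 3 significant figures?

4.77

N is at the origin; NV runs at -71.6° with length 19.3, so V = (6.09, -18.3). ∠NVM = 83.7° gives VM at 24.7° from the x-axis; with |VM| = 28.9, M = (32.3, -6.24). ∠VMB = 57.2° gives MB at 148° from the x-axis; with |MB| = 14.2, B = (20.4, 1.39). ∠MBU = 130.3° gives BU at -163° from the x-axis; with |BU| = 20.7, U = (0.597, -4.73). Then |NU| = |U − N| = 4.77.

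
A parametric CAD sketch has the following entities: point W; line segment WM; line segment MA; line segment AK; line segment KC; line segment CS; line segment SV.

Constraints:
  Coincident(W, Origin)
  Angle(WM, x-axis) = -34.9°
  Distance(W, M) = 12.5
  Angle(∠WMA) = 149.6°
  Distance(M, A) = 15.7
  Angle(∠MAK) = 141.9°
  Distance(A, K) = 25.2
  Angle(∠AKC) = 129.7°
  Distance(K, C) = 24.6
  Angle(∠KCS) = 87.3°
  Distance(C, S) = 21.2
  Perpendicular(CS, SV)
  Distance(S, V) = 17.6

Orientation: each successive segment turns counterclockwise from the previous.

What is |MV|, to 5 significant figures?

26.943

W is at the origin; WM runs at -34.9° with length 12.5, so M = (10.252, -7.1518). ∠WMA = 149.6° gives MA at -4.5000° from the x-axis; with |MA| = 15.7, A = (25.904, -8.3836). ∠MAK = 141.9° gives AK at 33.600° from the x-axis; with |AK| = 25.2, K = (46.893, 5.5618). ∠AKC = 129.7° gives KC at 83.900° from the x-axis; with |KC| = 24.6, C = (49.507, 30.023). ∠KCS = 87.3° gives CS at 176.60° from the x-axis; with |CS| = 21.2, S = (28.345, 31.280). CS is perpendicular to SV, so SV runs at -93.400°; with |SV| = 17.6, V = (27.301, 13.711). Then |MV| = |V − M| = 26.943.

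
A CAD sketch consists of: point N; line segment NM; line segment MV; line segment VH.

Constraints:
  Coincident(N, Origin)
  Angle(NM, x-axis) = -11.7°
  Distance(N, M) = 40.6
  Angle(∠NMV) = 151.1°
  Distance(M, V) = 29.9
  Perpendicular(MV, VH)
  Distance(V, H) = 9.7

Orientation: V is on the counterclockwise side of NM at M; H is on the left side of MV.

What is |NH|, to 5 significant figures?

66.192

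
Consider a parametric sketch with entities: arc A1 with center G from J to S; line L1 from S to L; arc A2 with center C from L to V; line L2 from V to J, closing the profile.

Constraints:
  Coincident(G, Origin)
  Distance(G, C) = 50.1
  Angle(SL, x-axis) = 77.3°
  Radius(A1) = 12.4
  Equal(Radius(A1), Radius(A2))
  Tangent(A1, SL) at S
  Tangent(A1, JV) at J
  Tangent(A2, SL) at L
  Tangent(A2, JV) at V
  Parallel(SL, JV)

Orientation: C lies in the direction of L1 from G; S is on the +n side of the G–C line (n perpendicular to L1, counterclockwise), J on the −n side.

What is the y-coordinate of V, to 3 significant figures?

46.1

The slot axis is L1's direction at 77.3°, so u = (cos 77.3°, sin 77.3°) = (0.220, 0.976) and n = (−sin 77.3°, cos 77.3°) = (-0.976, 0.220). G is at the origin and C lies 50.1 along u from G, so C = 50.1·u = (11.0, 48.9). Tangency of A1 to both parallel lines with radius 12.4 puts S and J at G ± 12.4·n: S = (-12.1, 2.73), J = (12.1, -2.73). Equal radii place L and V the same way about C: L = C + 12.4·n = (-1.08, 51.6), V = C − 12.4·n = (23.1, 46.1). So V.y = 46.1.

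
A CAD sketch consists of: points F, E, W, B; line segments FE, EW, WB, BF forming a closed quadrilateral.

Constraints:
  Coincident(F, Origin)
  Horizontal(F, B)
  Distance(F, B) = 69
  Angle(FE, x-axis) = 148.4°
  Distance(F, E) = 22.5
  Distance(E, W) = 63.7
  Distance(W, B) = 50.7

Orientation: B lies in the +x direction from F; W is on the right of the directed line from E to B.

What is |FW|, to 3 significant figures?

41.7

F is at the origin; F and B share the same y with |FB| = 69.0 and B in +x, so B = (69.0, 0). FE runs at 148.4° with |FE| = 22.5, so E = (-19.2, 11.8). W is determined by |EW| = 63.7 and |WB| = 50.7 together: it lies at the intersection of circle(E, 63.7) and circle(B, 50.7). With |EB| = 88.9, the foot of the radical line on EB is 52.8 from E and the perpendicular offset is √(63.7² − 52.8²) = 35.6. Taking the right-of-EB solution: W = (28.5, -30.5).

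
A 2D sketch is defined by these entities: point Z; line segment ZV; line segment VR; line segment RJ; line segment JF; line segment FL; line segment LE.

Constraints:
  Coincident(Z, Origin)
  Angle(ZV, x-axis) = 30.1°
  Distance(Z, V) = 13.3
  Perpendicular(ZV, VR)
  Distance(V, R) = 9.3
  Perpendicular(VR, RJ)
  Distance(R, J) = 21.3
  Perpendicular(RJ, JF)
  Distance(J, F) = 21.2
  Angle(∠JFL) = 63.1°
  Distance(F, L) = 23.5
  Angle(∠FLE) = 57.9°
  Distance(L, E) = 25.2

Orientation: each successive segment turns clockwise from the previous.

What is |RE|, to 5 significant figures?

22.075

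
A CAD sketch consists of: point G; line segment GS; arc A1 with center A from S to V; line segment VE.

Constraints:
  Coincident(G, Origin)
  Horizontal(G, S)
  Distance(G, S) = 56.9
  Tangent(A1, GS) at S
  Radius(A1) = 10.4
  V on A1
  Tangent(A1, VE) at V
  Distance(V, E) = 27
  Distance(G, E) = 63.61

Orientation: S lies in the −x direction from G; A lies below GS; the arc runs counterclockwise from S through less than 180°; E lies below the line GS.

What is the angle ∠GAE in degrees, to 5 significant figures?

87.659°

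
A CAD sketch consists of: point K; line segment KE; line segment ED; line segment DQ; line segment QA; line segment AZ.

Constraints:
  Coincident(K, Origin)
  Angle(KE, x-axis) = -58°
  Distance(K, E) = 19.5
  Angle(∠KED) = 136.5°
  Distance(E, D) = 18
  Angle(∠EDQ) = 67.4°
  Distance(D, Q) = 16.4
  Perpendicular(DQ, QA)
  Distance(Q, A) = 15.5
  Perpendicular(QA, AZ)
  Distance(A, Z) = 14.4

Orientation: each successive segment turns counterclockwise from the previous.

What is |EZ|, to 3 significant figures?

5.04

K is at the origin; KE runs at -58.0° with length 19.5, so E = (10.3, -16.5). ∠KED = 136.5° gives ED at -14.5° from the x-axis; with |ED| = 18.0, D = (27.8, -21.0). ∠EDQ = 67.4° gives DQ at 98.1° from the x-axis; with |DQ| = 16.4, Q = (25.4, -4.81). The perpendicularity gives QA at right angles to DQ, so QA runs at -172°; with |QA| = 15.5, A = (10.1, -6.99). QA ⟂ AZ, so AZ runs at -81.9°; with |AZ| = 14.4, Z = (12.1, -21.2). Then |EZ| = |Z − E| = 5.04.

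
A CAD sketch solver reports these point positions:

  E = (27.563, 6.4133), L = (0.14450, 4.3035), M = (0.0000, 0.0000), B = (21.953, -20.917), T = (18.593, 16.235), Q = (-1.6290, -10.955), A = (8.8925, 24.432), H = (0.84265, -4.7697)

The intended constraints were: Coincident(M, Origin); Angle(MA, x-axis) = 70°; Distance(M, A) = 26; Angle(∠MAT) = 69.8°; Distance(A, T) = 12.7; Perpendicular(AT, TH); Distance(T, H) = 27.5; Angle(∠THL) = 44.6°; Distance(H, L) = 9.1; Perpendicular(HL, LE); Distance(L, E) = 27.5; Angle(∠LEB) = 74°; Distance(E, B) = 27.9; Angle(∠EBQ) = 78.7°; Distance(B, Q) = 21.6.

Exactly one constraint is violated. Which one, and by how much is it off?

Distance(B, Q) = 21.6 — off by 4.00.

M = (0.00, 0.00) ✓; MA at 70.00° ✓; |MA| = 26.00 ✓; ∠MAT = 69.80° ✓; |AT| = 12.70 ✓; ∠(AT, TH) = 90.00° ✓; |TH| = 27.50 ✓; ∠THL = 44.60° ✓; |HL| = 9.100 ✓; ∠(HL, LE) = 90.00° ✓; |LE| = 27.50 ✓; ∠LEB = 74.00° ✓; |EB| = 27.90 ✓; ∠EBQ = 78.70° ✓; |BQ| = 25.60 ✗.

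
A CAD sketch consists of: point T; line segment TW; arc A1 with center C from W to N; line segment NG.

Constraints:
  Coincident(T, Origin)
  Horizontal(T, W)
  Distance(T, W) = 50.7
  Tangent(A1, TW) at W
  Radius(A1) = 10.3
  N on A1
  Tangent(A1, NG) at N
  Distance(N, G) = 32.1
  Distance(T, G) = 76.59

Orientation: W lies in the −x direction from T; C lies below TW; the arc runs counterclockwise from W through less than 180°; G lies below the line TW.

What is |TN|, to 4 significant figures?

61.60

T is at the origin; TW is horizontal with |TW| = 50.7 and W on the −x side, so W = (-50.70, 0.000). Since A1 is tangent to TW there, CW ⟂ TW, so C = W + (0, -10.3) = (-50.70, -10.30). Since CN ⟂ NG (tangency), |CG| = √(10.3² + 32.1²) = 33.71 regardless of where N sits on A1. So G lies on both circle(T, 76.59) and circle(C, 33.71); the below-TW intersection is G = (-64.72, -40.96). N is the foot of the tangent from G: N = (-60.93, -9.084).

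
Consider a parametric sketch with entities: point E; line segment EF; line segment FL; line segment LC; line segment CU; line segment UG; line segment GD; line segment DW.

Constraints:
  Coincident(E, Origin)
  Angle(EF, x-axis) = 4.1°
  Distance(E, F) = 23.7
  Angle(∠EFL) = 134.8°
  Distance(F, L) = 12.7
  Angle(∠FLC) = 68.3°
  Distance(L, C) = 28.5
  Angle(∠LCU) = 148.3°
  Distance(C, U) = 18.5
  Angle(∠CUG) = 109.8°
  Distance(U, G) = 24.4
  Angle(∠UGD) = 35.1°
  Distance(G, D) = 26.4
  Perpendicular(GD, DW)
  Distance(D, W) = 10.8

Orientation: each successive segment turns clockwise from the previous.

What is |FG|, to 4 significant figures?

40.82

∠LCU = 148.3° gives CU at 175.5° from the x-axis; with |CU| = 18.5, U = (-10.58, -18.23). ∠CUG = 109.8° gives UG at 105.3° from the x-axis; with |UG| = 24.4, G = (-17.02, 5.305). Then |FG| = |G − F| = 40.82.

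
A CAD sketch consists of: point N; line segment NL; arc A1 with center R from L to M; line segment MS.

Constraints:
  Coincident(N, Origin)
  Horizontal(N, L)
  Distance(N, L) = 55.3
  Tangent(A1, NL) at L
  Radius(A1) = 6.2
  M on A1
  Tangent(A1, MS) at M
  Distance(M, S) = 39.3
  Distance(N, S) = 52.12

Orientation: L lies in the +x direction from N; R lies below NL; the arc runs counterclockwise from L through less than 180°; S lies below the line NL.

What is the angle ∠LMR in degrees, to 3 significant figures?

56.9°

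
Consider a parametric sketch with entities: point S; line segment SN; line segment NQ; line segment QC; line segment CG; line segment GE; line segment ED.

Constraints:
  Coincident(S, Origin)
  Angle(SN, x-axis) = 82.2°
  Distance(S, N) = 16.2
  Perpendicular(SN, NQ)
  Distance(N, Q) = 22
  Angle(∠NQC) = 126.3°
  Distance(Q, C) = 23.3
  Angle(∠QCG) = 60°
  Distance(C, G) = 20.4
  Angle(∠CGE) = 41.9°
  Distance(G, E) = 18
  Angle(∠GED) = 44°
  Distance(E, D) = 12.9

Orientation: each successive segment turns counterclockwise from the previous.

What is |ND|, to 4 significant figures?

34.70

∠CGE = 41.9° gives GE at 124.0° from the x-axis; with |GE| = 18.0, E = (-26.09, 12.26). ∠GED = 44.0° gives ED at -100.0° from the x-axis; with |ED| = 12.9, D = (-28.33, -0.4476). Then |ND| = |D − N| = 34.70.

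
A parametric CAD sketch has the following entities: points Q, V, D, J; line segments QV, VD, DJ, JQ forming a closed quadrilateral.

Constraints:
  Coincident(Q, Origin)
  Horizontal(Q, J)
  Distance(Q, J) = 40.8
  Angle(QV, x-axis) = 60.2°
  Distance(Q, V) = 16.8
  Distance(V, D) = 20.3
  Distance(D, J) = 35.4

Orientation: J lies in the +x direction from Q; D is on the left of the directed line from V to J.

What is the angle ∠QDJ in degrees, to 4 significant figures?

68.66°

Checks: |QJ| = 40.80 ✓; |QV| = 16.80 ✓; |VD| = 20.30 ✓; |DJ| = 35.40 ✓.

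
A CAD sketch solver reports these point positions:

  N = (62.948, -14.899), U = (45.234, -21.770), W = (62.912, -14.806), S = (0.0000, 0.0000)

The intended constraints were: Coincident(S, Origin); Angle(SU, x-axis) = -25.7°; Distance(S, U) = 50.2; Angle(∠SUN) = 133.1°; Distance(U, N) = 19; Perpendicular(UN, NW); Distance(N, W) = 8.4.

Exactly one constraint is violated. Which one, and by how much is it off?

Distance(N, W) = 8.4 — off by 8.30.

S = (0.00, 0.00) ✓; SU at -25.70° ✓; |SU| = 50.20 ✓; ∠SUN = 133.1° ✓; |UN| = 19.00 ✓; ∠(UN, NW) = 89.96° ✓; |NW| = 0.09972 ✗.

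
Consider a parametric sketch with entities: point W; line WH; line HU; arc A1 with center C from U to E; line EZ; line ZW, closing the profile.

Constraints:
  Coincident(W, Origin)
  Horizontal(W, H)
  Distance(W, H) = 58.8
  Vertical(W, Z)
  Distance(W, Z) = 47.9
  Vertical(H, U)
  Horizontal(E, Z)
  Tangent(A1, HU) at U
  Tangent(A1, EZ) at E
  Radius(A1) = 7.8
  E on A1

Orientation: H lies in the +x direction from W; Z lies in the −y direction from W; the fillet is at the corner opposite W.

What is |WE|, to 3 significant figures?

70.0

W is at the origin; WH is horizontal with |WH| = 58.8 and H on the +x side, so H = (58.8, 0.00). WZ is vertical with |WZ| = 47.9 and Z on the −y side, so Z = (0.00, -47.9). The virtual corner opposite W is at (58.8, -47.9). The tangent condition forces CU to be normal to HU and tangency of A1 to EZ means the radius CE is perpendicular to EZ, with radius 7.8, so the center C sits 7.8 in from both sides at C = (51.0, -40.1). That places the tangent points at U = (58.8, -40.1) on HU and E = (51.0, -47.9) on EZ. Then |WE| = |E − W| = 70.0.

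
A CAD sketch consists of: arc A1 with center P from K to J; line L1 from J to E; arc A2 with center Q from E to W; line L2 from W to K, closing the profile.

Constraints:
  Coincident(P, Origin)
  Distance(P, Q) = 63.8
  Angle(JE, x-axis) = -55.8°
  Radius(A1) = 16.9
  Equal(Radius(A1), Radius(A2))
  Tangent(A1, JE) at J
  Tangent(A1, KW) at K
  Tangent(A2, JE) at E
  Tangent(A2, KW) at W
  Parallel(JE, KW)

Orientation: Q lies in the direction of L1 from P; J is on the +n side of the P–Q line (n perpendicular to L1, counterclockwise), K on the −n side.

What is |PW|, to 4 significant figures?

66.00

Tangency of A1 to both parallel lines with radius 16.9 puts J and K at P ± 16.9·n: J = (13.98, 9.499), K = (-13.98, -9.499). Equal radii place E and W the same way about Q: E = Q + 16.9·n = (49.84, -43.27), W = Q − 16.9·n = (21.88, -62.27). Then |PW| = |W − P| = 66.00.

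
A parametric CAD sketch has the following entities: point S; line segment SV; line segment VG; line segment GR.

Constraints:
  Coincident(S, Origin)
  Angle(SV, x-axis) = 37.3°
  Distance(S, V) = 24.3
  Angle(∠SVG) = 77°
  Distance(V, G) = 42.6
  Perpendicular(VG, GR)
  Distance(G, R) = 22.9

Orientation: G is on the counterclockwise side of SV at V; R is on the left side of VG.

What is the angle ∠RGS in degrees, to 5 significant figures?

57.478°

S is at the origin; SV runs at 37.3° with length 24.3, so V = 24.3·(cos 37.3°, sin 37.3°) = (19.330, 14.726). ∠SVG = 77.0°, so VG runs at 37.3° + (180° − 77.0°) = 140.30° from the x-axis; with |VG| = 42.6, G = V + 42.6·(cos 140.30°, sin 140.30°) = (-13.446, 41.937). The perpendicularity gives GR at right angles to VG; with |GR| = 22.9 on the left of VG, R = G + 22.9·(-0.63877, -0.76940) = (-28.074, 24.318). Then cos ∠RGS = GR·GS / (|GR||GS|), giving 57.478°.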